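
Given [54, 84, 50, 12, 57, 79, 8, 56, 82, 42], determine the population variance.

633.64

Step 1: Compute the mean: (54 + 84 + 50 + 12 + 57 + 79 + 8 + 56 + 82 + 42) / 10 = 52.4
Step 2: Compute squared deviations from the mean:
  (54 - 52.4)^2 = 2.56
  (84 - 52.4)^2 = 998.56
  (50 - 52.4)^2 = 5.76
  (12 - 52.4)^2 = 1632.16
  (57 - 52.4)^2 = 21.16
  (79 - 52.4)^2 = 707.56
  (8 - 52.4)^2 = 1971.36
  (56 - 52.4)^2 = 12.96
  (82 - 52.4)^2 = 876.16
  (42 - 52.4)^2 = 108.16
Step 3: Sum of squared deviations = 6336.4
Step 4: Population variance = 6336.4 / 10 = 633.64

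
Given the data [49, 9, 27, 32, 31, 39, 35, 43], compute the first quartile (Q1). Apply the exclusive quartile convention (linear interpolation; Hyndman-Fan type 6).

28

Step 1: Sort the data: [9, 27, 31, 32, 35, 39, 43, 49]
Step 2: n = 8
Step 3: Using the exclusive quartile method:
  Q1 = 28
  Q2 (median) = 33.5
  Q3 = 42
  IQR = Q3 - Q1 = 42 - 28 = 14
Step 4: Q1 = 28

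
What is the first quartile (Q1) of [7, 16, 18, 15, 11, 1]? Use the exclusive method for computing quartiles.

5.5

Step 1: Sort the data: [1, 7, 11, 15, 16, 18]
Step 2: n = 6
Step 3: Using the exclusive quartile method:
  Q1 = 5.5
  Q2 (median) = 13
  Q3 = 16.5
  IQR = Q3 - Q1 = 16.5 - 5.5 = 11
Step 4: Q1 = 5.5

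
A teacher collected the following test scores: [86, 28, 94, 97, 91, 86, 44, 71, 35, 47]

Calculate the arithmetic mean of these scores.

67.9

Step 1: Sum all values: 86 + 28 + 94 + 97 + 91 + 86 + 44 + 71 + 35 + 47 = 679
Step 2: Count the number of values: n = 10
Step 3: Mean = sum / n = 679 / 10 = 67.9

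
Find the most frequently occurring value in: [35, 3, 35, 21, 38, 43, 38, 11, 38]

38

Step 1: Count the frequency of each value:
  3: appears 1 time(s)
  11: appears 1 time(s)
  21: appears 1 time(s)
  35: appears 2 time(s)
  38: appears 3 time(s)
  43: appears 1 time(s)
Step 2: The value 38 appears most frequently (3 times).
Step 3: Mode = 38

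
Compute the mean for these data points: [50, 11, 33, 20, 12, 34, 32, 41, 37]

30

Step 1: Sum all values: 50 + 11 + 33 + 20 + 12 + 34 + 32 + 41 + 37 = 270
Step 2: Count the number of values: n = 9
Step 3: Mean = sum / n = 270 / 9 = 30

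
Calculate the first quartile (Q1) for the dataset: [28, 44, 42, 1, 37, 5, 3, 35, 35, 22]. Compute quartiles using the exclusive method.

4.5

Step 1: Sort the data: [1, 3, 5, 22, 28, 35, 35, 37, 42, 44]
Step 2: n = 10
Step 3: Using the exclusive quartile method:
  Q1 = 4.5
  Q2 (median) = 31.5
  Q3 = 38.25
  IQR = Q3 - Q1 = 38.25 - 4.5 = 33.75
Step 4: Q1 = 4.5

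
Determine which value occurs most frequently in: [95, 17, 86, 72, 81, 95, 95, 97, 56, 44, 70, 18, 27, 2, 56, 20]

95

Step 1: Count the frequency of each value:
  2: appears 1 time(s)
  17: appears 1 time(s)
  18: appears 1 time(s)
  20: appears 1 time(s)
  27: appears 1 time(s)
  44: appears 1 time(s)
  56: appears 2 time(s)
  70: appears 1 time(s)
  72: appears 1 time(s)
  81: appears 1 time(s)
  86: appears 1 time(s)
  95: appears 3 time(s)
  97: appears 1 time(s)
Step 2: The value 95 appears most frequently (3 times).
Step 3: Mode = 95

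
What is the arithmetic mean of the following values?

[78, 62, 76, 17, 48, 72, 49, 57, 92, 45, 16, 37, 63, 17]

52.0714

Step 1: Sum all values: 78 + 62 + 76 + 17 + 48 + 72 + 49 + 57 + 92 + 45 + 16 + 37 + 63 + 17 = 729
Step 2: Count the number of values: n = 14
Step 3: Mean = sum / n = 729 / 14 = 52.0714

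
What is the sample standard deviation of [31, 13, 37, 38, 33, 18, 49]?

12.2843

Step 1: Compute the mean: 31.2857
Step 2: Sum of squared deviations from the mean: 905.4286
Step 3: Sample variance = 905.4286 / 6 = 150.9048
Step 4: Standard deviation = sqrt(150.9048) = 12.2843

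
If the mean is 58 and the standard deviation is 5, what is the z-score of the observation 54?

-0.8

Step 1: Recall the z-score formula: z = (x - mu) / sigma
Step 2: Substitute values: z = (54 - 58) / 5
Step 3: z = -4 / 5 = -0.8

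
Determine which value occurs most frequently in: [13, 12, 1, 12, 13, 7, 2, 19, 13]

13

Step 1: Count the frequency of each value:
  1: appears 1 time(s)
  2: appears 1 time(s)
  7: appears 1 time(s)
  12: appears 2 time(s)
  13: appears 3 time(s)
  19: appears 1 time(s)
Step 2: The value 13 appears most frequently (3 times).
Step 3: Mode = 13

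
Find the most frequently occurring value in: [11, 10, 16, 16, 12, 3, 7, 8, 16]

16

Step 1: Count the frequency of each value:
  3: appears 1 time(s)
  7: appears 1 time(s)
  8: appears 1 time(s)
  10: appears 1 time(s)
  11: appears 1 time(s)
  12: appears 1 time(s)
  16: appears 3 time(s)
Step 2: The value 16 appears most frequently (3 times).
Step 3: Mode = 16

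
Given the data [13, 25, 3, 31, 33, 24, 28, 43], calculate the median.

26.5

Step 1: Sort the data in ascending order: [3, 13, 24, 25, 28, 31, 33, 43]
Step 2: The number of values is n = 8.
Step 3: Since n is even, the median is the average of positions 4 and 5:
  Median = (25 + 28) / 2 = 26.5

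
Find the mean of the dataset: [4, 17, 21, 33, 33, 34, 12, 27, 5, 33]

21.9

Step 1: Sum all values: 4 + 17 + 21 + 33 + 33 + 34 + 12 + 27 + 5 + 33 = 219
Step 2: Count the number of values: n = 10
Step 3: Mean = sum / n = 219 / 10 = 21.9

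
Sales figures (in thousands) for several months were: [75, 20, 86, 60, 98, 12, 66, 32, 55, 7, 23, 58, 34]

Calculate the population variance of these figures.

779.0533

Step 1: Compute the mean: (75 + 20 + 86 + 60 + 98 + 12 + 66 + 32 + 55 + 7 + 23 + 58 + 34) / 13 = 48.1538
Step 2: Compute squared deviations from the mean:
  (75 - 48.1538)^2 = 720.716
  (20 - 48.1538)^2 = 792.6391
  (86 - 48.1538)^2 = 1432.3314
  (60 - 48.1538)^2 = 140.3314
  (98 - 48.1538)^2 = 2484.6391
  (12 - 48.1538)^2 = 1307.1006
  (66 - 48.1538)^2 = 318.4852
  (32 - 48.1538)^2 = 260.9467
  (55 - 48.1538)^2 = 46.8698
  (7 - 48.1538)^2 = 1693.6391
  (23 - 48.1538)^2 = 632.716
  (58 - 48.1538)^2 = 96.9467
  (34 - 48.1538)^2 = 200.3314
Step 3: Sum of squared deviations = 10127.6923
Step 4: Population variance = 10127.6923 / 13 = 779.0533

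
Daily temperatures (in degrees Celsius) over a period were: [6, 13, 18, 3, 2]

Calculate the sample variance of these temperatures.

47.3

Step 1: Compute the mean: (6 + 13 + 18 + 3 + 2) / 5 = 8.4
Step 2: Compute squared deviations from the mean:
  (6 - 8.4)^2 = 5.76
  (13 - 8.4)^2 = 21.16
  (18 - 8.4)^2 = 92.16
  (3 - 8.4)^2 = 29.16
  (2 - 8.4)^2 = 40.96
Step 3: Sum of squared deviations = 189.2
Step 4: Sample variance = 189.2 / 4 = 47.3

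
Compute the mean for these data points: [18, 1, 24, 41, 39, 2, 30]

22.1429

Step 1: Sum all values: 18 + 1 + 24 + 41 + 39 + 2 + 30 = 155
Step 2: Count the number of values: n = 7
Step 3: Mean = sum / n = 155 / 7 = 22.1429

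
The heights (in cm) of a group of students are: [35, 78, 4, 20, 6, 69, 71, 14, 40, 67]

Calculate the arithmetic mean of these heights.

40.4

Step 1: Sum all values: 35 + 78 + 4 + 20 + 6 + 69 + 71 + 14 + 40 + 67 = 404
Step 2: Count the number of values: n = 10
Step 3: Mean = sum / n = 404 / 10 = 40.4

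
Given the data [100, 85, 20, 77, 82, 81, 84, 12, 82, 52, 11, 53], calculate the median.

79

Step 1: Sort the data in ascending order: [11, 12, 20, 52, 53, 77, 81, 82, 82, 84, 85, 100]
Step 2: The number of values is n = 12.
Step 3: Since n is even, the median is the average of positions 6 and 7:
  Median = (77 + 81) / 2 = 79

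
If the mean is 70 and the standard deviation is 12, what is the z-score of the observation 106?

3

Step 1: Recall the z-score formula: z = (x - mu) / sigma
Step 2: Substitute values: z = (106 - 70) / 12
Step 3: z = 36 / 12 = 3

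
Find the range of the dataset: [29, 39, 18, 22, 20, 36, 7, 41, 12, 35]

34

Step 1: Identify the maximum value: max = 41
Step 2: Identify the minimum value: min = 7
Step 3: Range = max - min = 41 - 7 = 34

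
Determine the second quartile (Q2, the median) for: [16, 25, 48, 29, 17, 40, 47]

29

Step 1: Sort the data: [16, 17, 25, 29, 40, 47, 48]
Step 2: n = 7
Step 3: Q2 is the median. Since n is odd, it is the middle value at position 4: 29
Step 4: Q2 = 29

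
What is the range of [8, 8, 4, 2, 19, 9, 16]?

17

Step 1: Identify the maximum value: max = 19
Step 2: Identify the minimum value: min = 2
Step 3: Range = max - min = 19 - 2 = 17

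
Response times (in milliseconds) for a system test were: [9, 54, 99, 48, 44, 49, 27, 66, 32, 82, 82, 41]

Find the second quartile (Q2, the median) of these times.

48.5

Step 1: Sort the data: [9, 27, 32, 41, 44, 48, 49, 54, 66, 82, 82, 99]
Step 2: n = 12
Step 3: Q2 is the median. Since n is even, it is the average of the values at positions 6 and 7:
  Q2 = (48 + 49) / 2 = 48.5
Step 4: Q2 = 48.5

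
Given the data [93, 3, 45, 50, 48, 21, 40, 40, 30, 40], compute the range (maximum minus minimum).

90

Step 1: Identify the maximum value: max = 93
Step 2: Identify the minimum value: min = 3
Step 3: Range = max - min = 93 - 3 = 90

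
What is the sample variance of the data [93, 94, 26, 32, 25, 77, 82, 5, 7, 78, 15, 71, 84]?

1202.1667

Step 1: Compute the mean: (93 + 94 + 26 + 32 + 25 + 77 + 82 + 5 + 7 + 78 + 15 + 71 + 84) / 13 = 53
Step 2: Compute squared deviations from the mean:
  (93 - 53)^2 = 1600
  (94 - 53)^2 = 1681
  (26 - 53)^2 = 729
  (32 - 53)^2 = 441
  (25 - 53)^2 = 784
  (77 - 53)^2 = 576
  (82 - 53)^2 = 841
  (5 - 53)^2 = 2304
  (7 - 53)^2 = 2116
  (78 - 53)^2 = 625
  (15 - 53)^2 = 1444
  (71 - 53)^2 = 324
  (84 - 53)^2 = 961
Step 3: Sum of squared deviations = 14426
Step 4: Sample variance = 14426 / 12 = 1202.1667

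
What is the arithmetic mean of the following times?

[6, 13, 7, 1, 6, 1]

5.6667

Step 1: Sum all values: 6 + 13 + 7 + 1 + 6 + 1 = 34
Step 2: Count the number of values: n = 6
Step 3: Mean = sum / n = 34 / 6 = 5.6667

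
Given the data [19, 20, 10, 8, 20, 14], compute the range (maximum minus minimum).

12

Step 1: Identify the maximum value: max = 20
Step 2: Identify the minimum value: min = 8
Step 3: Range = max - min = 20 - 8 = 12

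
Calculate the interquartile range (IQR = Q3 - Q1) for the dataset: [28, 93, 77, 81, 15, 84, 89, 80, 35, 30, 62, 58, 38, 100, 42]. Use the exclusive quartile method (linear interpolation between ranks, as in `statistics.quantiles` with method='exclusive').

49

Step 1: Sort the data: [15, 28, 30, 35, 38, 42, 58, 62, 77, 80, 81, 84, 89, 93, 100]
Step 2: n = 15
Step 3: Using the exclusive quartile method:
  Q1 = 35
  Q2 (median) = 62
  Q3 = 84
  IQR = Q3 - Q1 = 84 - 35 = 49
Step 4: IQR = 49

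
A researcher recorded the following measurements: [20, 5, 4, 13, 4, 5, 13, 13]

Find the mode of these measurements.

13

Step 1: Count the frequency of each value:
  4: appears 2 time(s)
  5: appears 2 time(s)
  13: appears 3 time(s)
  20: appears 1 time(s)
Step 2: The value 13 appears most frequently (3 times).
Step 3: Mode = 13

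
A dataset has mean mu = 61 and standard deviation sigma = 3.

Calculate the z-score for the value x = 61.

0

Step 1: Recall the z-score formula: z = (x - mu) / sigma
Step 2: Substitute values: z = (61 - 61) / 3
Step 3: z = 0 / 3 = 0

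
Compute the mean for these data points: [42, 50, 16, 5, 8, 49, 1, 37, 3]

23.4444

Step 1: Sum all values: 42 + 50 + 16 + 5 + 8 + 49 + 1 + 37 + 3 = 211
Step 2: Count the number of values: n = 9
Step 3: Mean = sum / n = 211 / 9 = 23.4444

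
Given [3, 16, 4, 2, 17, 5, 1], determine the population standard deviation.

6.2204

Step 1: Compute the mean: 6.8571
Step 2: Sum of squared deviations from the mean: 270.8571
Step 3: Population variance = 270.8571 / 7 = 38.6939
Step 4: Standard deviation = sqrt(38.6939) = 6.2204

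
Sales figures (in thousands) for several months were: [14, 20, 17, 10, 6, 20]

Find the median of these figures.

15.5

Step 1: Sort the data in ascending order: [6, 10, 14, 17, 20, 20]
Step 2: The number of values is n = 6.
Step 3: Since n is even, the median is the average of positions 3 and 4:
  Median = (14 + 17) / 2 = 15.5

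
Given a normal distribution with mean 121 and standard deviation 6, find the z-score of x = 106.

-2.5

Step 1: Recall the z-score formula: z = (x - mu) / sigma
Step 2: Substitute values: z = (106 - 121) / 6
Step 3: z = -15 / 6 = -2.5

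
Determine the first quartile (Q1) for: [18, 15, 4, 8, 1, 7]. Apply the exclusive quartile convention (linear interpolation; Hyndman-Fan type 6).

3.25

Step 1: Sort the data: [1, 4, 7, 8, 15, 18]
Step 2: n = 6
Step 3: Using the exclusive quartile method:
  Q1 = 3.25
  Q2 (median) = 7.5
  Q3 = 15.75
  IQR = Q3 - Q1 = 15.75 - 3.25 = 12.5
Step 4: Q1 = 3.25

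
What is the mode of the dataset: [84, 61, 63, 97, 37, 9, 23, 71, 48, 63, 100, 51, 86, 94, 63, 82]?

63

Step 1: Count the frequency of each value:
  9: appears 1 time(s)
  23: appears 1 time(s)
  37: appears 1 time(s)
  48: appears 1 time(s)
  51: appears 1 time(s)
  61: appears 1 time(s)
  63: appears 3 time(s)
  71: appears 1 time(s)
  82: appears 1 time(s)
  84: appears 1 time(s)
  86: appears 1 time(s)
  94: appears 1 time(s)
  97: appears 1 time(s)
  100: appears 1 time(s)
Step 2: The value 63 appears most frequently (3 times).
Step 3: Mode = 63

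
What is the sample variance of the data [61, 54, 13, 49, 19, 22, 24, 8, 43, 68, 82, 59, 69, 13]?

610.6813

Step 1: Compute the mean: (61 + 54 + 13 + 49 + 19 + 22 + 24 + 8 + 43 + 68 + 82 + 59 + 69 + 13) / 14 = 41.7143
Step 2: Compute squared deviations from the mean:
  (61 - 41.7143)^2 = 371.9388
  (54 - 41.7143)^2 = 150.9388
  (13 - 41.7143)^2 = 824.5102
  (49 - 41.7143)^2 = 53.0816
  (19 - 41.7143)^2 = 515.9388
  (22 - 41.7143)^2 = 388.6531
  (24 - 41.7143)^2 = 313.7959
  (8 - 41.7143)^2 = 1136.6531
  (43 - 41.7143)^2 = 1.6531
  (68 - 41.7143)^2 = 690.9388
  (82 - 41.7143)^2 = 1622.9388
  (59 - 41.7143)^2 = 298.7959
  (69 - 41.7143)^2 = 744.5102
  (13 - 41.7143)^2 = 824.5102
Step 3: Sum of squared deviations = 7938.8571
Step 4: Sample variance = 7938.8571 / 13 = 610.6813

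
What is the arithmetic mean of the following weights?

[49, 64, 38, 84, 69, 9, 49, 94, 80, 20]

55.6

Step 1: Sum all values: 49 + 64 + 38 + 84 + 69 + 9 + 49 + 94 + 80 + 20 = 556
Step 2: Count the number of values: n = 10
Step 3: Mean = sum / n = 556 / 10 = 55.6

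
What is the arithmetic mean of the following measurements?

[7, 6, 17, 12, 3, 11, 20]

10.8571

Step 1: Sum all values: 7 + 6 + 17 + 12 + 3 + 11 + 20 = 76
Step 2: Count the number of values: n = 7
Step 3: Mean = sum / n = 76 / 7 = 10.8571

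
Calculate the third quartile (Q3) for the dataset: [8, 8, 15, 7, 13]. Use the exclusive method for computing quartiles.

14

Step 1: Sort the data: [7, 8, 8, 13, 15]
Step 2: n = 5
Step 3: Using the exclusive quartile method:
  Q1 = 7.5
  Q2 (median) = 8
  Q3 = 14
  IQR = Q3 - Q1 = 14 - 7.5 = 6.5
Step 4: Q3 = 14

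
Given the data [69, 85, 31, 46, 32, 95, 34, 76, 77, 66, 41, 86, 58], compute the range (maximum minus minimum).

64

Step 1: Identify the maximum value: max = 95
Step 2: Identify the minimum value: min = 31
Step 3: Range = max - min = 95 - 31 = 64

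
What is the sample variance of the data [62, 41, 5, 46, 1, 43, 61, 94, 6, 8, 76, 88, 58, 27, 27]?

925.1238

Step 1: Compute the mean: (62 + 41 + 5 + 46 + 1 + 43 + 61 + 94 + 6 + 8 + 76 + 88 + 58 + 27 + 27) / 15 = 42.8667
Step 2: Compute squared deviations from the mean:
  (62 - 42.8667)^2 = 366.0844
  (41 - 42.8667)^2 = 3.4844
  (5 - 42.8667)^2 = 1433.8844
  (46 - 42.8667)^2 = 9.8178
  (1 - 42.8667)^2 = 1752.8178
  (43 - 42.8667)^2 = 0.0178
  (61 - 42.8667)^2 = 328.8178
  (94 - 42.8667)^2 = 2614.6178
  (6 - 42.8667)^2 = 1359.1511
  (8 - 42.8667)^2 = 1215.6844
  (76 - 42.8667)^2 = 1097.8178
  (88 - 42.8667)^2 = 2037.0178
  (58 - 42.8667)^2 = 229.0178
  (27 - 42.8667)^2 = 251.7511
  (27 - 42.8667)^2 = 251.7511
Step 3: Sum of squared deviations = 12951.7333
Step 4: Sample variance = 12951.7333 / 14 = 925.1238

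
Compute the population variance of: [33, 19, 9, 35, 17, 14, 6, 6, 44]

169.7778

Step 1: Compute the mean: (33 + 19 + 9 + 35 + 17 + 14 + 6 + 6 + 44) / 9 = 20.3333
Step 2: Compute squared deviations from the mean:
  (33 - 20.3333)^2 = 160.4444
  (19 - 20.3333)^2 = 1.7778
  (9 - 20.3333)^2 = 128.4444
  (35 - 20.3333)^2 = 215.1111
  (17 - 20.3333)^2 = 11.1111
  (14 - 20.3333)^2 = 40.1111
  (6 - 20.3333)^2 = 205.4444
  (6 - 20.3333)^2 = 205.4444
  (44 - 20.3333)^2 = 560.1111
Step 3: Sum of squared deviations = 1528
Step 4: Population variance = 1528 / 9 = 169.7778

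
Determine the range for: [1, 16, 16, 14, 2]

15

Step 1: Identify the maximum value: max = 16
Step 2: Identify the minimum value: min = 1
Step 3: Range = max - min = 16 - 1 = 15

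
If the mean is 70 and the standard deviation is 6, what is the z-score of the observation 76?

1

Step 1: Recall the z-score formula: z = (x - mu) / sigma
Step 2: Substitute values: z = (76 - 70) / 6
Step 3: z = 6 / 6 = 1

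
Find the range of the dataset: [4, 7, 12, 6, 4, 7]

8

Step 1: Identify the maximum value: max = 12
Step 2: Identify the minimum value: min = 4
Step 3: Range = max - min = 12 - 4 = 8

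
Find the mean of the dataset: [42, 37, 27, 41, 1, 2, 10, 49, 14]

24.7778

Step 1: Sum all values: 42 + 37 + 27 + 41 + 1 + 2 + 10 + 49 + 14 = 223
Step 2: Count the number of values: n = 9
Step 3: Mean = sum / n = 223 / 9 = 24.7778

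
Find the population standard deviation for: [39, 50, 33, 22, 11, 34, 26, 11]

12.6664

Step 1: Compute the mean: 28.25
Step 2: Sum of squared deviations from the mean: 1283.5
Step 3: Population variance = 1283.5 / 8 = 160.4375
Step 4: Standard deviation = sqrt(160.4375) = 12.6664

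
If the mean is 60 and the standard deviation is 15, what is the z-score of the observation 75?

1

Step 1: Recall the z-score formula: z = (x - mu) / sigma
Step 2: Substitute values: z = (75 - 60) / 15
Step 3: z = 15 / 15 = 1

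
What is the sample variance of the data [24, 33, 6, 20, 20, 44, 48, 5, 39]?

242.5278

Step 1: Compute the mean: (24 + 33 + 6 + 20 + 20 + 44 + 48 + 5 + 39) / 9 = 26.5556
Step 2: Compute squared deviations from the mean:
  (24 - 26.5556)^2 = 6.5309
  (33 - 26.5556)^2 = 41.5309
  (6 - 26.5556)^2 = 422.5309
  (20 - 26.5556)^2 = 42.9753
  (20 - 26.5556)^2 = 42.9753
  (44 - 26.5556)^2 = 304.3086
  (48 - 26.5556)^2 = 459.8642
  (5 - 26.5556)^2 = 464.642
  (39 - 26.5556)^2 = 154.8642
Step 3: Sum of squared deviations = 1940.2222
Step 4: Sample variance = 1940.2222 / 8 = 242.5278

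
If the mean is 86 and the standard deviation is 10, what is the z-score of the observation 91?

0.5

Step 1: Recall the z-score formula: z = (x - mu) / sigma
Step 2: Substitute values: z = (91 - 86) / 10
Step 3: z = 5 / 10 = 0.5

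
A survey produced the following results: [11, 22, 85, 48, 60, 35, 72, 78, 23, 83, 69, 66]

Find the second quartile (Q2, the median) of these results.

63

Step 1: Sort the data: [11, 22, 23, 35, 48, 60, 66, 69, 72, 78, 83, 85]
Step 2: n = 12
Step 3: Q2 is the median. Since n is even, it is the average of the values at positions 6 and 7:
  Q2 = (60 + 66) / 2 = 63
Step 4: Q2 = 63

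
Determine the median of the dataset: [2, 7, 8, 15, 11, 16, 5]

8

Step 1: Sort the data in ascending order: [2, 5, 7, 8, 11, 15, 16]
Step 2: The number of values is n = 7.
Step 3: Since n is odd, the median is the middle value at position 4: 8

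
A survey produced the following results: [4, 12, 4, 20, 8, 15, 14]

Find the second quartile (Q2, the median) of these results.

12

Step 1: Sort the data: [4, 4, 8, 12, 14, 15, 20]
Step 2: n = 7
Step 3: Q2 is the median. Since n is odd, it is the middle value at position 4: 12
Step 4: Q2 = 12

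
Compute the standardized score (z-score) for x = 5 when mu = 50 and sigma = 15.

-3

Step 1: Recall the z-score formula: z = (x - mu) / sigma
Step 2: Substitute values: z = (5 - 50) / 15
Step 3: z = -45 / 15 = -3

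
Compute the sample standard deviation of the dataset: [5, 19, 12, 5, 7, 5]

5.6716

Step 1: Compute the mean: 8.8333
Step 2: Sum of squared deviations from the mean: 160.8333
Step 3: Sample variance = 160.8333 / 5 = 32.1667
Step 4: Standard deviation = sqrt(32.1667) = 5.6716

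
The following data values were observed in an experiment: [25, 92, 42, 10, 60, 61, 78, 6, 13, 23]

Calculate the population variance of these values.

828.2

Step 1: Compute the mean: (25 + 92 + 42 + 10 + 60 + 61 + 78 + 6 + 13 + 23) / 10 = 41
Step 2: Compute squared deviations from the mean:
  (25 - 41)^2 = 256
  (92 - 41)^2 = 2601
  (42 - 41)^2 = 1
  (10 - 41)^2 = 961
  (60 - 41)^2 = 361
  (61 - 41)^2 = 400
  (78 - 41)^2 = 1369
  (6 - 41)^2 = 1225
  (13 - 41)^2 = 784
  (23 - 41)^2 = 324
Step 3: Sum of squared deviations = 8282
Step 4: Population variance = 8282 / 10 = 828.2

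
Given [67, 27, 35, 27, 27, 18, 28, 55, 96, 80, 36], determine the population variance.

598.2645

Step 1: Compute the mean: (67 + 27 + 35 + 27 + 27 + 18 + 28 + 55 + 96 + 80 + 36) / 11 = 45.0909
Step 2: Compute squared deviations from the mean:
  (67 - 45.0909)^2 = 480.0083
  (27 - 45.0909)^2 = 327.281
  (35 - 45.0909)^2 = 101.8264
  (27 - 45.0909)^2 = 327.281
  (27 - 45.0909)^2 = 327.281
  (18 - 45.0909)^2 = 733.9174
  (28 - 45.0909)^2 = 292.0992
  (55 - 45.0909)^2 = 98.1901
  (96 - 45.0909)^2 = 2591.7355
  (80 - 45.0909)^2 = 1218.6446
  (36 - 45.0909)^2 = 82.6446
Step 3: Sum of squared deviations = 6580.9091
Step 4: Population variance = 6580.9091 / 11 = 598.2645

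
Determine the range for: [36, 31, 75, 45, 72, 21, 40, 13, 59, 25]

62

Step 1: Identify the maximum value: max = 75
Step 2: Identify the minimum value: min = 13
Step 3: Range = max - min = 75 - 13 = 62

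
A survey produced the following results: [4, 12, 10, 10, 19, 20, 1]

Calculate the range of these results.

19

Step 1: Identify the maximum value: max = 20
Step 2: Identify the minimum value: min = 1
Step 3: Range = max - min = 20 - 1 = 19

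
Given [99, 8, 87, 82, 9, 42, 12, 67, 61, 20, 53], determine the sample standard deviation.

33.2519

Step 1: Compute the mean: 49.0909
Step 2: Sum of squared deviations from the mean: 11056.9091
Step 3: Sample variance = 11056.9091 / 10 = 1105.6909
Step 4: Standard deviation = sqrt(1105.6909) = 33.2519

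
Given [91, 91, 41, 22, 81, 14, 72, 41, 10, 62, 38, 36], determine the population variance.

761.0764

Step 1: Compute the mean: (91 + 91 + 41 + 22 + 81 + 14 + 72 + 41 + 10 + 62 + 38 + 36) / 12 = 49.9167
Step 2: Compute squared deviations from the mean:
  (91 - 49.9167)^2 = 1687.8403
  (91 - 49.9167)^2 = 1687.8403
  (41 - 49.9167)^2 = 79.5069
  (22 - 49.9167)^2 = 779.3403
  (81 - 49.9167)^2 = 966.1736
  (14 - 49.9167)^2 = 1290.0069
  (72 - 49.9167)^2 = 487.6736
  (41 - 49.9167)^2 = 79.5069
  (10 - 49.9167)^2 = 1593.3403
  (62 - 49.9167)^2 = 146.0069
  (38 - 49.9167)^2 = 142.0069
  (36 - 49.9167)^2 = 193.6736
Step 3: Sum of squared deviations = 9132.9167
Step 4: Population variance = 9132.9167 / 12 = 761.0764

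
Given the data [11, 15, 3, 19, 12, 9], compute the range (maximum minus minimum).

16

Step 1: Identify the maximum value: max = 19
Step 2: Identify the minimum value: min = 3
Step 3: Range = max - min = 19 - 3 = 16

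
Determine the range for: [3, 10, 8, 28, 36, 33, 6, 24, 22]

33

Step 1: Identify the maximum value: max = 36
Step 2: Identify the minimum value: min = 3
Step 3: Range = max - min = 36 - 3 = 33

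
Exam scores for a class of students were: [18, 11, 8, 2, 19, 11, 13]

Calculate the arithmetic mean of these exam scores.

11.7143

Step 1: Sum all values: 18 + 11 + 8 + 2 + 19 + 11 + 13 = 82
Step 2: Count the number of values: n = 7
Step 3: Mean = sum / n = 82 / 7 = 11.7143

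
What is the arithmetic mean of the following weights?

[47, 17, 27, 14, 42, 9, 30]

26.5714

Step 1: Sum all values: 47 + 17 + 27 + 14 + 42 + 9 + 30 = 186
Step 2: Count the number of values: n = 7
Step 3: Mean = sum / n = 186 / 7 = 26.5714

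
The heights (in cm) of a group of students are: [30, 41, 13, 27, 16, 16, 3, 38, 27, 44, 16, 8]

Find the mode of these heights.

16

Step 1: Count the frequency of each value:
  3: appears 1 time(s)
  8: appears 1 time(s)
  13: appears 1 time(s)
  16: appears 3 time(s)
  27: appears 2 time(s)
  30: appears 1 time(s)
  38: appears 1 time(s)
  41: appears 1 time(s)
  44: appears 1 time(s)
Step 2: The value 16 appears most frequently (3 times).
Step 3: Mode = 16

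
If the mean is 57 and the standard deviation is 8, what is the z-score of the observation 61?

0.5

Step 1: Recall the z-score formula: z = (x - mu) / sigma
Step 2: Substitute values: z = (61 - 57) / 8
Step 3: z = 4 / 8 = 0.5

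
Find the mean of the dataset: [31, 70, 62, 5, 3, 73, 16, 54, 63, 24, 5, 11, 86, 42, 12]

37.1333

Step 1: Sum all values: 31 + 70 + 62 + 5 + 3 + 73 + 16 + 54 + 63 + 24 + 5 + 11 + 86 + 42 + 12 = 557
Step 2: Count the number of values: n = 15
Step 3: Mean = sum / n = 557 / 15 = 37.1333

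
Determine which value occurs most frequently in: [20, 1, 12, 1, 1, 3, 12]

1

Step 1: Count the frequency of each value:
  1: appears 3 time(s)
  3: appears 1 time(s)
  12: appears 2 time(s)
  20: appears 1 time(s)
Step 2: The value 1 appears most frequently (3 times).
Step 3: Mode = 1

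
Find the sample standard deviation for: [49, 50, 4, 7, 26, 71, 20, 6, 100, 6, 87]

34.966

Step 1: Compute the mean: 38.7273
Step 2: Sum of squared deviations from the mean: 12226.1818
Step 3: Sample variance = 12226.1818 / 10 = 1222.6182
Step 4: Standard deviation = sqrt(1222.6182) = 34.966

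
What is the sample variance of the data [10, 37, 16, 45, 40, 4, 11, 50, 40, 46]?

306.9889

Step 1: Compute the mean: (10 + 37 + 16 + 45 + 40 + 4 + 11 + 50 + 40 + 46) / 10 = 29.9
Step 2: Compute squared deviations from the mean:
  (10 - 29.9)^2 = 396.01
  (37 - 29.9)^2 = 50.41
  (16 - 29.9)^2 = 193.21
  (45 - 29.9)^2 = 228.01
  (40 - 29.9)^2 = 102.01
  (4 - 29.9)^2 = 670.81
  (11 - 29.9)^2 = 357.21
  (50 - 29.9)^2 = 404.01
  (40 - 29.9)^2 = 102.01
  (46 - 29.9)^2 = 259.21
Step 3: Sum of squared deviations = 2762.9
Step 4: Sample variance = 2762.9 / 9 = 306.9889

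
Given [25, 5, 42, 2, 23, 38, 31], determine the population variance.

202.2041

Step 1: Compute the mean: (25 + 5 + 42 + 2 + 23 + 38 + 31) / 7 = 23.7143
Step 2: Compute squared deviations from the mean:
  (25 - 23.7143)^2 = 1.6531
  (5 - 23.7143)^2 = 350.2245
  (42 - 23.7143)^2 = 334.3673
  (2 - 23.7143)^2 = 471.5102
  (23 - 23.7143)^2 = 0.5102
  (38 - 23.7143)^2 = 204.0816
  (31 - 23.7143)^2 = 53.0816
Step 3: Sum of squared deviations = 1415.4286
Step 4: Population variance = 1415.4286 / 7 = 202.2041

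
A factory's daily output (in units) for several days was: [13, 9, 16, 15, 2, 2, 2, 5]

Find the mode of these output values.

2

Step 1: Count the frequency of each value:
  2: appears 3 time(s)
  5: appears 1 time(s)
  9: appears 1 time(s)
  13: appears 1 time(s)
  15: appears 1 time(s)
  16: appears 1 time(s)
Step 2: The value 2 appears most frequently (3 times).
Step 3: Mode = 2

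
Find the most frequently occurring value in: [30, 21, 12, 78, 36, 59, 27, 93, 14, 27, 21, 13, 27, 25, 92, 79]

27

Step 1: Count the frequency of each value:
  12: appears 1 time(s)
  13: appears 1 time(s)
  14: appears 1 time(s)
  21: appears 2 time(s)
  25: appears 1 time(s)
  27: appears 3 time(s)
  30: appears 1 time(s)
  36: appears 1 time(s)
  59: appears 1 time(s)
  78: appears 1 time(s)
  79: appears 1 time(s)
  92: appears 1 time(s)
  93: appears 1 time(s)
Step 2: The value 27 appears most frequently (3 times).
Step 3: Mode = 27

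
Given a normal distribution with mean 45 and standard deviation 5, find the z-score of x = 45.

0

Step 1: Recall the z-score formula: z = (x - mu) / sigma
Step 2: Substitute values: z = (45 - 45) / 5
Step 3: z = 0 / 5 = 0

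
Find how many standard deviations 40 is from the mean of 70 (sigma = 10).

-3

Step 1: Recall the z-score formula: z = (x - mu) / sigma
Step 2: Substitute values: z = (40 - 70) / 10
Step 3: z = -30 / 10 = -3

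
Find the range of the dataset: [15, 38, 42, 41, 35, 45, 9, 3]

42

Step 1: Identify the maximum value: max = 45
Step 2: Identify the minimum value: min = 3
Step 3: Range = max - min = 45 - 3 = 42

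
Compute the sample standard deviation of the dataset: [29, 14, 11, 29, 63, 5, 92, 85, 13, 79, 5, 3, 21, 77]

33.6651

Step 1: Compute the mean: 37.5714
Step 2: Sum of squared deviations from the mean: 14733.4286
Step 3: Sample variance = 14733.4286 / 13 = 1133.3407
Step 4: Standard deviation = sqrt(1133.3407) = 33.6651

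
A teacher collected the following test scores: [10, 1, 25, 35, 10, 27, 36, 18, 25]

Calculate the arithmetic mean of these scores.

20.7778

Step 1: Sum all values: 10 + 1 + 25 + 35 + 10 + 27 + 36 + 18 + 25 = 187
Step 2: Count the number of values: n = 9
Step 3: Mean = sum / n = 187 / 9 = 20.7778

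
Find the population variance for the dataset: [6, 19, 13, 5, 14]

27.44

Step 1: Compute the mean: (6 + 19 + 13 + 5 + 14) / 5 = 11.4
Step 2: Compute squared deviations from the mean:
  (6 - 11.4)^2 = 29.16
  (19 - 11.4)^2 = 57.76
  (13 - 11.4)^2 = 2.56
  (5 - 11.4)^2 = 40.96
  (14 - 11.4)^2 = 6.76
Step 3: Sum of squared deviations = 137.2
Step 4: Population variance = 137.2 / 5 = 27.44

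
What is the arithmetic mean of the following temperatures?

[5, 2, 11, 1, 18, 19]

9.3333

Step 1: Sum all values: 5 + 2 + 11 + 1 + 18 + 19 = 56
Step 2: Count the number of values: n = 6
Step 3: Mean = sum / n = 56 / 6 = 9.3333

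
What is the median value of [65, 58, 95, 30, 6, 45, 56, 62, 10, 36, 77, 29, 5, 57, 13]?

45

Step 1: Sort the data in ascending order: [5, 6, 10, 13, 29, 30, 36, 45, 56, 57, 58, 62, 65, 77, 95]
Step 2: The number of values is n = 15.
Step 3: Since n is odd, the median is the middle value at position 8: 45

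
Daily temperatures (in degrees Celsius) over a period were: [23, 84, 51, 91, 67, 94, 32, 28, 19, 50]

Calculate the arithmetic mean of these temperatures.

53.9

Step 1: Sum all values: 23 + 84 + 51 + 91 + 67 + 94 + 32 + 28 + 19 + 50 = 539
Step 2: Count the number of values: n = 10
Step 3: Mean = sum / n = 539 / 10 = 53.9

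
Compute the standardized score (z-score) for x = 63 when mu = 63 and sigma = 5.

0

Step 1: Recall the z-score formula: z = (x - mu) / sigma
Step 2: Substitute values: z = (63 - 63) / 5
Step 3: z = 0 / 5 = 0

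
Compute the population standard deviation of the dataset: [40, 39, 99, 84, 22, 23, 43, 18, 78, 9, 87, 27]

29.7866

Step 1: Compute the mean: 47.4167
Step 2: Sum of squared deviations from the mean: 10646.9167
Step 3: Population variance = 10646.9167 / 12 = 887.2431
Step 4: Standard deviation = sqrt(887.2431) = 29.7866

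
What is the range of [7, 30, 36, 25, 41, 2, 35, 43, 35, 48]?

46

Step 1: Identify the maximum value: max = 48
Step 2: Identify the minimum value: min = 2
Step 3: Range = max - min = 48 - 2 = 46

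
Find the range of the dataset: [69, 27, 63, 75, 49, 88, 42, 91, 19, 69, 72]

72

Step 1: Identify the maximum value: max = 91
Step 2: Identify the minimum value: min = 19
Step 3: Range = max - min = 91 - 19 = 72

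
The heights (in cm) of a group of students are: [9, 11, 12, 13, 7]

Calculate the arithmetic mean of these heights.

10.4

Step 1: Sum all values: 9 + 11 + 12 + 13 + 7 = 52
Step 2: Count the number of values: n = 5
Step 3: Mean = sum / n = 52 / 5 = 10.4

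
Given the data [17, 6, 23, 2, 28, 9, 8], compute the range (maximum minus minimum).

26

Step 1: Identify the maximum value: max = 28
Step 2: Identify the minimum value: min = 2
Step 3: Range = max - min = 28 - 2 = 26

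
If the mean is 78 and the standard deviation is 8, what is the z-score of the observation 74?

-0.5

Step 1: Recall the z-score formula: z = (x - mu) / sigma
Step 2: Substitute values: z = (74 - 78) / 8
Step 3: z = -4 / 8 = -0.5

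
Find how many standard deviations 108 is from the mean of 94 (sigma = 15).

0.9333

Step 1: Recall the z-score formula: z = (x - mu) / sigma
Step 2: Substitute values: z = (108 - 94) / 15
Step 3: z = 14 / 15 = 0.9333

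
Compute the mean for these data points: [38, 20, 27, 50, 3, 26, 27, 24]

26.875

Step 1: Sum all values: 38 + 20 + 27 + 50 + 3 + 26 + 27 + 24 = 215
Step 2: Count the number of values: n = 8
Step 3: Mean = sum / n = 215 / 8 = 26.875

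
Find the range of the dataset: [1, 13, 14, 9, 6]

13

Step 1: Identify the maximum value: max = 14
Step 2: Identify the minimum value: min = 1
Step 3: Range = max - min = 14 - 1 = 13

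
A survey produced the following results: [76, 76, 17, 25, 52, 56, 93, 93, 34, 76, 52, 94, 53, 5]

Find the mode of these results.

76

Step 1: Count the frequency of each value:
  5: appears 1 time(s)
  17: appears 1 time(s)
  25: appears 1 time(s)
  34: appears 1 time(s)
  52: appears 2 time(s)
  53: appears 1 time(s)
  56: appears 1 time(s)
  76: appears 3 time(s)
  93: appears 2 time(s)
  94: appears 1 time(s)
Step 2: The value 76 appears most frequently (3 times).
Step 3: Mode = 76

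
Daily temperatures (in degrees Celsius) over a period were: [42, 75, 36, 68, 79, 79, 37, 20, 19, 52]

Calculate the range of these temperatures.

60

Step 1: Identify the maximum value: max = 79
Step 2: Identify the minimum value: min = 19
Step 3: Range = max - min = 79 - 19 = 60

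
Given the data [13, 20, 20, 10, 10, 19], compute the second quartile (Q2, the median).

16

Step 1: Sort the data: [10, 10, 13, 19, 20, 20]
Step 2: n = 6
Step 3: Q2 is the median. Since n is even, it is the average of the values at positions 3 and 4:
  Q2 = (13 + 19) / 2 = 16
Step 4: Q2 = 16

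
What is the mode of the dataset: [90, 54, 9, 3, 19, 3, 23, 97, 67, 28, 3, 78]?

3

Step 1: Count the frequency of each value:
  3: appears 3 time(s)
  9: appears 1 time(s)
  19: appears 1 time(s)
  23: appears 1 time(s)
  28: appears 1 time(s)
  54: appears 1 time(s)
  67: appears 1 time(s)
  78: appears 1 time(s)
  90: appears 1 time(s)
  97: appears 1 time(s)
Step 2: The value 3 appears most frequently (3 times).
Step 3: Mode = 3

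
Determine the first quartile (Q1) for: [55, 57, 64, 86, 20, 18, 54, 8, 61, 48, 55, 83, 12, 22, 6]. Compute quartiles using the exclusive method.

18

Step 1: Sort the data: [6, 8, 12, 18, 20, 22, 48, 54, 55, 55, 57, 61, 64, 83, 86]
Step 2: n = 15
Step 3: Using the exclusive quartile method:
  Q1 = 18
  Q2 (median) = 54
  Q3 = 61
  IQR = Q3 - Q1 = 61 - 18 = 43
Step 4: Q1 = 18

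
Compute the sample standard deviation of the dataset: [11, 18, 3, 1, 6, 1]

6.7132

Step 1: Compute the mean: 6.6667
Step 2: Sum of squared deviations from the mean: 225.3333
Step 3: Sample variance = 225.3333 / 5 = 45.0667
Step 4: Standard deviation = sqrt(45.0667) = 6.7132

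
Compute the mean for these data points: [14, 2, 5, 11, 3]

7

Step 1: Sum all values: 14 + 2 + 5 + 11 + 3 = 35
Step 2: Count the number of values: n = 5
Step 3: Mean = sum / n = 35 / 5 = 7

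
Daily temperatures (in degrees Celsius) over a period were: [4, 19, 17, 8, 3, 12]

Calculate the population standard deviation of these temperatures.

6.0759

Step 1: Compute the mean: 10.5
Step 2: Sum of squared deviations from the mean: 221.5
Step 3: Population variance = 221.5 / 6 = 36.9167
Step 4: Standard deviation = sqrt(36.9167) = 6.0759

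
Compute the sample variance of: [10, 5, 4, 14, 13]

20.7

Step 1: Compute the mean: (10 + 5 + 4 + 14 + 13) / 5 = 9.2
Step 2: Compute squared deviations from the mean:
  (10 - 9.2)^2 = 0.64
  (5 - 9.2)^2 = 17.64
  (4 - 9.2)^2 = 27.04
  (14 - 9.2)^2 = 23.04
  (13 - 9.2)^2 = 14.44
Step 3: Sum of squared deviations = 82.8
Step 4: Sample variance = 82.8 / 4 = 20.7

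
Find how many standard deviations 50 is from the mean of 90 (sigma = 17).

-2.3529

Step 1: Recall the z-score formula: z = (x - mu) / sigma
Step 2: Substitute values: z = (50 - 90) / 17
Step 3: z = -40 / 17 = -2.3529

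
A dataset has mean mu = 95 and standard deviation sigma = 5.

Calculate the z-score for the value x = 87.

-1.6

Step 1: Recall the z-score formula: z = (x - mu) / sigma
Step 2: Substitute values: z = (87 - 95) / 5
Step 3: z = -8 / 5 = -1.6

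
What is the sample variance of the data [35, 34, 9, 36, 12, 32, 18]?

137.4762

Step 1: Compute the mean: (35 + 34 + 9 + 36 + 12 + 32 + 18) / 7 = 25.1429
Step 2: Compute squared deviations from the mean:
  (35 - 25.1429)^2 = 97.1633
  (34 - 25.1429)^2 = 78.449
  (9 - 25.1429)^2 = 260.5918
  (36 - 25.1429)^2 = 117.8776
  (12 - 25.1429)^2 = 172.7347
  (32 - 25.1429)^2 = 47.0204
  (18 - 25.1429)^2 = 51.0204
Step 3: Sum of squared deviations = 824.8571
Step 4: Sample variance = 824.8571 / 6 = 137.4762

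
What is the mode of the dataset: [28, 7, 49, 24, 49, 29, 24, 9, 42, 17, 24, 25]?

24

Step 1: Count the frequency of each value:
  7: appears 1 time(s)
  9: appears 1 time(s)
  17: appears 1 time(s)
  24: appears 3 time(s)
  25: appears 1 time(s)
  28: appears 1 time(s)
  29: appears 1 time(s)
  42: appears 1 time(s)
  49: appears 2 time(s)
Step 2: The value 24 appears most frequently (3 times).
Step 3: Mode = 24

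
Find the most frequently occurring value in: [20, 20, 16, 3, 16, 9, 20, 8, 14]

20

Step 1: Count the frequency of each value:
  3: appears 1 time(s)
  8: appears 1 time(s)
  9: appears 1 time(s)
  14: appears 1 time(s)
  16: appears 2 time(s)
  20: appears 3 time(s)
Step 2: The value 20 appears most frequently (3 times).
Step 3: Mode = 20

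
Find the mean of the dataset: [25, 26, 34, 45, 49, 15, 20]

30.5714

Step 1: Sum all values: 25 + 26 + 34 + 45 + 49 + 15 + 20 = 214
Step 2: Count the number of values: n = 7
Step 3: Mean = sum / n = 214 / 7 = 30.5714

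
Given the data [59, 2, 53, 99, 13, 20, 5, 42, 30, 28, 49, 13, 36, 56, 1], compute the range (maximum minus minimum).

98

Step 1: Identify the maximum value: max = 99
Step 2: Identify the minimum value: min = 1
Step 3: Range = max - min = 99 - 1 = 98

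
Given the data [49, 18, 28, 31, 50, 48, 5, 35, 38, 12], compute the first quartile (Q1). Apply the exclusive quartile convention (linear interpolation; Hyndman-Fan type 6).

16.5

Step 1: Sort the data: [5, 12, 18, 28, 31, 35, 38, 48, 49, 50]
Step 2: n = 10
Step 3: Using the exclusive quartile method:
  Q1 = 16.5
  Q2 (median) = 33
  Q3 = 48.25
  IQR = Q3 - Q1 = 48.25 - 16.5 = 31.75
Step 4: Q1 = 16.5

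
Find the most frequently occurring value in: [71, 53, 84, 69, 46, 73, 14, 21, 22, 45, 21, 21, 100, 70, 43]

21

Step 1: Count the frequency of each value:
  14: appears 1 time(s)
  21: appears 3 time(s)
  22: appears 1 time(s)
  43: appears 1 time(s)
  45: appears 1 time(s)
  46: appears 1 time(s)
  53: appears 1 time(s)
  69: appears 1 time(s)
  70: appears 1 time(s)
  71: appears 1 time(s)
  73: appears 1 time(s)
  84: appears 1 time(s)
  100: appears 1 time(s)
Step 2: The value 21 appears most frequently (3 times).
Step 3: Mode = 21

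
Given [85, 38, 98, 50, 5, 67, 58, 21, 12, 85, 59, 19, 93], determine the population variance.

948.3787

Step 1: Compute the mean: (85 + 38 + 98 + 50 + 5 + 67 + 58 + 21 + 12 + 85 + 59 + 19 + 93) / 13 = 53.0769
Step 2: Compute squared deviations from the mean:
  (85 - 53.0769)^2 = 1019.0828
  (38 - 53.0769)^2 = 227.3136
  (98 - 53.0769)^2 = 2018.0828
  (50 - 53.0769)^2 = 9.4675
  (5 - 53.0769)^2 = 2311.3905
  (67 - 53.0769)^2 = 193.8521
  (58 - 53.0769)^2 = 24.2367
  (21 - 53.0769)^2 = 1028.929
  (12 - 53.0769)^2 = 1687.3136
  (85 - 53.0769)^2 = 1019.0828
  (59 - 53.0769)^2 = 35.0828
  (19 - 53.0769)^2 = 1161.2367
  (93 - 53.0769)^2 = 1593.8521
Step 3: Sum of squared deviations = 12328.9231
Step 4: Population variance = 12328.9231 / 13 = 948.3787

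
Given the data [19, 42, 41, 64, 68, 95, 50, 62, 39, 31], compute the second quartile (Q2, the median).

46

Step 1: Sort the data: [19, 31, 39, 41, 42, 50, 62, 64, 68, 95]
Step 2: n = 10
Step 3: Q2 is the median. Since n is even, it is the average of the values at positions 5 and 6:
  Q2 = (42 + 50) / 2 = 46
Step 4: Q2 = 46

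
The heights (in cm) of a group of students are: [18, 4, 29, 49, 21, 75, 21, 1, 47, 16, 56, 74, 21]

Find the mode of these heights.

21

Step 1: Count the frequency of each value:
  1: appears 1 time(s)
  4: appears 1 time(s)
  16: appears 1 time(s)
  18: appears 1 time(s)
  21: appears 3 time(s)
  29: appears 1 time(s)
  47: appears 1 time(s)
  49: appears 1 time(s)
  56: appears 1 time(s)
  74: appears 1 time(s)
  75: appears 1 time(s)
Step 2: The value 21 appears most frequently (3 times).
Step 3: Mode = 21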